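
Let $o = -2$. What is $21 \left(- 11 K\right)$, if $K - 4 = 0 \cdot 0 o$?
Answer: $-924$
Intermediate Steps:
$K = 4$ ($K = 4 + 0 \cdot 0 \left(-2\right) = 4 + 0 \left(-2\right) = 4 + 0 = 4$)
$21 \left(- 11 K\right) = 21 \left(\left(-11\right) 4\right) = 21 \left(-44\right) = -924$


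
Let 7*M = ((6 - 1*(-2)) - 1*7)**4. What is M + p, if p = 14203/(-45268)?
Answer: -54153/316876 ≈ -0.17090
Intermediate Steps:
p = -14203/45268 (p = 14203*(-1/45268) = -14203/45268 ≈ -0.31375)
M = 1/7 (M = ((6 - 1*(-2)) - 1*7)**4/7 = ((6 + 2) - 7)**4/7 = (8 - 7)**4/7 = (1/7)*1**4 = (1/7)*1 = 1/7 ≈ 0.14286)
M + p = 1/7 - 14203/45268 = -54153/316876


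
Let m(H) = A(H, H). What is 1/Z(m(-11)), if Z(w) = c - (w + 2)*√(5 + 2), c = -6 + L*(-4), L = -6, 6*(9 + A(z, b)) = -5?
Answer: -648/3799 + 282*√7/3799 ≈ 0.025823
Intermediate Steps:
A(z, b) = -59/6 (A(z, b) = -9 + (⅙)*(-5) = -9 - ⅚ = -59/6)
m(H) = -59/6
c = 18 (c = -6 - 6*(-4) = -6 + 24 = 18)
Z(w) = 18 - √7*(2 + w) (Z(w) = 18 - (w + 2)*√(5 + 2) = 18 - (2 + w)*√7 = 18 - √7*(2 + w))
1/Z(m(-11)) = 1/(18 - 2*√7 - 1*(-59/6)*√7) = 1/(18 - 2*√7 + 59*√7/6) = 1/(18 + 47*√7/6)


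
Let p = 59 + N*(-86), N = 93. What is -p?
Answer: 7939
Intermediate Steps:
p = -7939 (p = 59 + 93*(-86) = 59 - 7998 = -7939)
-p = -1*(-7939) = 7939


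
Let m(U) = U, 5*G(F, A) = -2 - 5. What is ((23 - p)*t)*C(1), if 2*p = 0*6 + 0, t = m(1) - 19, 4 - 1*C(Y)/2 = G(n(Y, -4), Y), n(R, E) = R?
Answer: -22356/5 ≈ -4471.2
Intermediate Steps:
G(F, A) = -7/5 (G(F, A) = (-2 - 5)/5 = (⅕)*(-7) = -7/5)
C(Y) = 54/5 (C(Y) = 8 - 2*(-7/5) = 8 + 14/5 = 54/5)
t = -18 (t = 1 - 19 = -18)
p = 0 (p = (0*6 + 0)/2 = (0 + 0)/2 = (½)*0 = 0)
((23 - p)*t)*C(1) = ((23 - 1*0)*(-18))*(54/5) = ((23 + 0)*(-18))*(54/5) = (23*(-18))*(54/5) = -414*54/5 = -22356/5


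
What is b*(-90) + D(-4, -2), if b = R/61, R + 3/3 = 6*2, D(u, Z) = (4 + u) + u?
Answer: -1234/61 ≈ -20.229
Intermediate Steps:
D(u, Z) = 4 + 2*u
R = 11 (R = -1 + 6*2 = -1 + 12 = 11)
b = 11/61 ≈ 0.18033
b*(-90) + D(-4, -2) = (11/61)*(-90) + (4 + 2*(-4)) = -990/61 + (4 - 8) = -990/61 - 4 = -1234/61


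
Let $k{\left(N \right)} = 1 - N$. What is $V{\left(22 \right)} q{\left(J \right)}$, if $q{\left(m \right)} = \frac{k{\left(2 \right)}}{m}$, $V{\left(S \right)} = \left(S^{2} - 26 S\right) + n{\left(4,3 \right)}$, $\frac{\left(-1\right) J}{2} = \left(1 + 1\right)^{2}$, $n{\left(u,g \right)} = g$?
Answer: $- \frac{85}{8} \approx -10.625$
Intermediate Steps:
$J = -8$ ($J = - 2 \left(1 + 1\right)^{2} = - 2 \cdot 2^{2} = \left(-2\right) 4 = -8$)
$V{\left(S \right)} = 3 + S^{2} - 26 S$ ($V{\left(S \right)} = \left(S^{2} - 26 S\right) + 3 = 3 + S^{2} - 26 S$)
$q{\left(m \right)} = - \frac{1}{m}$ ($q{\left(m \right)} = \frac{1 - 2}{m} = - \frac{1}{m}$)
$V{\left(22 \right)} q{\left(J \right)} = \left(3 + 22^{2} - 572\right) \left(- \frac{1}{-8}\right) = \left(3 + 484 - 572\right) \left(\left(-1\right) \left(- \frac{1}{8}\right)\right) = \left(-85\right) \frac{1}{8} = - \frac{85}{8}$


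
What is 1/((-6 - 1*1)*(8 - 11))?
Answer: 1/21 ≈ 0.047619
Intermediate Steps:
1/((-6 - 1*1)*(8 - 11)) = 1/((-6 - 1)*(-3)) = 1/(-7*(-3)) = 1/21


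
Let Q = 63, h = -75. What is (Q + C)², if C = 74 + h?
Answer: 3844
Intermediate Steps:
C = -1 (C = 74 - 75 = -1)
(Q + C)² = (63 - 1)² = 62² = 3844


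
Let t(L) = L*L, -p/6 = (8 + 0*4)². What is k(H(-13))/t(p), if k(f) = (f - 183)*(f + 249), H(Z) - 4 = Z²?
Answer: -1055/36864 ≈ -0.028619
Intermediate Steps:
H(Z) = 4 + Z²
p = -384 (p = -6*(8 + 0*4)² = -6*(8 + 0)² = -6*8² = -6*64 = -384)
k(f) = (-183 + f)*(249 + f)
t(L) = L²
k(H(-13))/t(p) = (-45567 + (4 + (-13)²)² + 66*(4 + (-13)²))/((-384)²) = (-45567 + (4 + 169)² + 66*(4 + 169))/147456 = (-45567 + 173² + 66*173)*(1/147456) = (-45567 + 29929 + 11418)*(1/147456) = -4220*1/147456 = -1055/36864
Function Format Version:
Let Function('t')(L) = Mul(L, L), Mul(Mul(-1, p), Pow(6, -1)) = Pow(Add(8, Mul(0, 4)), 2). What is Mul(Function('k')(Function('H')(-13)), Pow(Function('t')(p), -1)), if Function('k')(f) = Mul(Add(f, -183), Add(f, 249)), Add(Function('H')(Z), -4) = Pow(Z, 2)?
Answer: Rational(-1055, 36864) ≈ -0.028619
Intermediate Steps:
Function('H')(Z) = Add(4, Pow(Z, 2))
p = -384 (p = Mul(-6, Pow(Add(8, Mul(0, 4)), 2)) = Mul(-6, Pow(Add(8, 0), 2)) = Mul(-6, Pow(8, 2)) = Mul(-6, 64) = -384)
Function('k')(f) = Mul(Add(-183, f), Add(249, f))
Function('t')(L) = Pow(L, 2)
Mul(Function('k')(Function('H')(-13)), Pow(Function('t')(p), -1)) = Mul(Add(-45567, Pow(Add(4, Pow(-13, 2)), 2), Mul(66, Add(4, Pow(-13, 2)))), Pow(Pow(-384, 2), -1)) = Mul(Add(-45567, Pow(Add(4, 169), 2), Mul(66, Add(4, 169))), Pow(147456, -1)) = Mul(Add(-45567, Pow(173, 2), Mul(66, 173)), Rational(1, 147456)) = Mul(Add(-45567, 29929, 11418), Rational(1, 147456)) = Mul(-4220, Rational(1, 147456)) = Rational(-1055, 36864)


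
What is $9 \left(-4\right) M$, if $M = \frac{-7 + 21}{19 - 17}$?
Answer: $-252$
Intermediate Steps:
$M = 7$ ($M = \frac{14}{2} = 14 \cdot \frac{1}{2} = 7$)
$9 \left(-4\right) M = 9 \left(-4\right) 7 = \left(-36\right) 7 = -252$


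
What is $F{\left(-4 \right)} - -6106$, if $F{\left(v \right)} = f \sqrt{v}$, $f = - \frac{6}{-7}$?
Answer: $6106 + \frac{12 i}{7} \approx 6106.0 + 1.7143 i$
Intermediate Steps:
$f = \frac{6}{7}$ ($f = \left(-6\right) \left(- \frac{1}{7}\right) = \frac{6}{7} \approx 0.85714$)
$F{\left(v \right)} = \frac{6 \sqrt{v}}{7}$
$F{\left(-4 \right)} - -6106 = \frac{6 \sqrt{-4}}{7} - -6106 = \frac{6 \cdot 2 i}{7} + 6106 = \frac{12 i}{7} + 6106 = 6106 + \frac{12 i}{7}$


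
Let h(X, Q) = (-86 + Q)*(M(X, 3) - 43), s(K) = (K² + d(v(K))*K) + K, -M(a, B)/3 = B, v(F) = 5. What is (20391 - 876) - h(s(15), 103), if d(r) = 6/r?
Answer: 20399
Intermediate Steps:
M(a, B) = -3*B
s(K) = K² + 11*K/5 (s(K) = (K² + (6/5)*K) + K = (K² + (6*(⅕))*K) + K = (K² + 6*K/5) + K = K² + 11*K/5)
h(X, Q) = 4472 - 52*Q (h(X, Q) = (-86 + Q)*(-3*3 - 43) = (-86 + Q)*(-9 - 43) = (-86 + Q)*(-52) = 4472 - 52*Q)
(20391 - 876) - h(s(15), 103) = (20391 - 876) - (4472 - 52*103) = 19515 - (4472 - 5356) = 19515 - 1*(-884) = 19515 + 884 = 20399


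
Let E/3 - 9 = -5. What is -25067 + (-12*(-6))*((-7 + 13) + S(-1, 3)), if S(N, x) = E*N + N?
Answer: -25571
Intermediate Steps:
E = 12 (E = 27 + 3*(-5) = 27 - 15 = 12)
S(N, x) = 13*N (S(N, x) = 12*N + N = 13*N)
-25067 + (-12*(-6))*((-7 + 13) + S(-1, 3)) = -25067 + (-12*(-6))*((-7 + 13) + 13*(-1)) = -25067 + 72*(6 - 13) = -25067 + 72*(-7) = -25067 - 504 = -25571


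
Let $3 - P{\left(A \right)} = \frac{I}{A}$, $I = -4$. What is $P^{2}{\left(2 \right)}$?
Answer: $25$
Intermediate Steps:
$P{\left(A \right)} = 3 + \frac{4}{A}$ ($P{\left(A \right)} = 3 - - \frac{4}{A} = 3 + \frac{4}{A}$)
$P^{2}{\left(2 \right)} = \left(3 + \frac{4}{2}\right)^{2} = \left(3 + 4 \cdot \frac{1}{2}\right)^{2} = \left(3 + 2\right)^{2} = 5^{2} = 25$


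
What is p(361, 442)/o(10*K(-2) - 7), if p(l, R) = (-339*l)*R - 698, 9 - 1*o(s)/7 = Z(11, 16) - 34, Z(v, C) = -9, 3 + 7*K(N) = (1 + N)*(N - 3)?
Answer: -13523054/91 ≈ -1.4861e+5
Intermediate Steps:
K(N) = -3/7 + (1 + N)*(-3 + N)/7 (K(N) = -3/7 + ((1 + N)*(N - 3))/7 = -3/7 + ((1 + N)*(-3 + N))/7 = -3/7 + (1 + N)*(-3 + N)/7)
o(s) = 364 (o(s) = 63 - 7*(-9 - 34) = 63 - 7*(-43) = 63 + 301 = 364)
p(l, R) = -698 - 339*R*l (p(l, R) = -339*R*l - 698 = -698 - 339*R*l)
p(361, 442)/o(10*K(-2) - 7) = (-698 - 339*442*361)/364 = (-698 - 54091518)*(1/364) = -54092216*1/364 = -13523054/91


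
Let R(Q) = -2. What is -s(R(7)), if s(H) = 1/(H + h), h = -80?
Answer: 1/82 ≈ 0.012195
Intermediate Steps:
s(H) = 1/(-80 + H) (s(H) = 1/(H - 80) = 1/(-80 + H))
-s(R(7)) = -1/(-80 - 2) = -1/(-82) = -1*(-1/82) = 1/82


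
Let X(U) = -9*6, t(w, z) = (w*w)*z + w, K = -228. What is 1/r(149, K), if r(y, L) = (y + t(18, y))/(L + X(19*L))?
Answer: -282/48443 ≈ -0.0058213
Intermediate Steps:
t(w, z) = w + z*w² (t(w, z) = w²*z + w = z*w² + w = w + z*w²)
X(U) = -54
r(y, L) = (18 + 325*y)/(-54 + L) (r(y, L) = (y + 18*(1 + 18*y))/(L - 54) = (y + (18 + 324*y))/(-54 + L) = (18 + 325*y)/(-54 + L))
1/r(149, K) = 1/((18 + 325*149)/(-54 - 228)) = 1/((18 + 48425)/(-282)) = 1/(-1/282*48443) = 1/(-48443/282) = -282/48443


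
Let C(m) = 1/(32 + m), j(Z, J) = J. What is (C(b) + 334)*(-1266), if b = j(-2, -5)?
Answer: -3806018/9 ≈ -4.2289e+5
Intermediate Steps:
b = -5
(C(b) + 334)*(-1266) = (1/(32 - 5) + 334)*(-1266) = (1/27 + 334)*(-1266) = (9019/27)*(-1266) = -3806018/9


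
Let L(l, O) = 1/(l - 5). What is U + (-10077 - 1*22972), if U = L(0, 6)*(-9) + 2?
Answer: -165226/5 ≈ -33045.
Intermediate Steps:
L(l, O) = 1/(-5 + l)
U = 19/5 (U = -9/(-5 + 0) + 2 = -9/(-5) + 2 = -⅕*(-9) + 2 = 9/5 + 2 = 19/5 ≈ 3.8000)
U + (-10077 - 1*22972) = 19/5 + (-10077 - 1*22972) = 19/5 + (-10077 - 22972) = 19/5 - 33049 = -165226/5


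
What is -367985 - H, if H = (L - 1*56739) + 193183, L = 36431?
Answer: -540860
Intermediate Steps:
H = 172875 (H = (36431 - 1*56739) + 193183 = (36431 - 56739) + 193183 = -20308 + 193183 = 172875)
-367985 - H = -367985 - 1*172875 = -367985 - 172875 = -540860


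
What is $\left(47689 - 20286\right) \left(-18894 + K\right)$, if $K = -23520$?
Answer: $-1162270842$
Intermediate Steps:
$\left(47689 - 20286\right) \left(-18894 + K\right) = \left(47689 - 20286\right) \left(-18894 - 23520\right) = 27403 \left(-42414\right) = -1162270842$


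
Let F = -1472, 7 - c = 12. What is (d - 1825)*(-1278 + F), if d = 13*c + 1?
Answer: 5194750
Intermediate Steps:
c = -5 (c = 7 - 1*12 = 7 - 12 = -5)
d = -64 (d = 13*(-5) + 1 = -65 + 1 = -64)
(d - 1825)*(-1278 + F) = (-64 - 1825)*(-1278 - 1472) = -1889*(-2750) = 5194750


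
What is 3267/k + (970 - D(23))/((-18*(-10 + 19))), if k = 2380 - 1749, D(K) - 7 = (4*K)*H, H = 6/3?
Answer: 37705/102222 ≈ 0.36885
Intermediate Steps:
H = 2 (H = 6*(⅓) = 2)
D(K) = 7 + 8*K (D(K) = 7 + (4*K)*2 = 7 + 8*K)
k = 631
3267/k + (970 - D(23))/((-18*(-10 + 19))) = 3267/631 + (970 - (7 + 8*23))/((-18*(-10 + 19))) = 3267*(1/631) + (970 - (7 + 184))/((-18*9)) = 3267/631 + (970 - 1*191)/(-162) = 3267/631 + (970 - 191)*(-1/162) = 3267/631 + 779*(-1/162) = 3267/631 - 779/162 = 37705/102222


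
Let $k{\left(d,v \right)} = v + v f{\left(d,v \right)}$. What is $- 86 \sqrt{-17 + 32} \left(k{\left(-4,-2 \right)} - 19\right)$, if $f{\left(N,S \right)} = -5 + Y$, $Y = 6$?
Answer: $1978 \sqrt{15} \approx 7660.8$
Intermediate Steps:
$f{\left(N,S \right)} = 1$ ($f{\left(N,S \right)} = -5 + 6 = 1$)
$k{\left(d,v \right)} = 2 v$ ($k{\left(d,v \right)} = v + v 1 = v + v = 2 v$)
$- 86 \sqrt{-17 + 32} \left(k{\left(-4,-2 \right)} - 19\right) = - 86 \sqrt{-17 + 32} \left(2 \left(-2\right) - 19\right) = - 86 \sqrt{15} \left(-4 - 19\right) = - 86 \sqrt{15} \left(-23\right) = 1978 \sqrt{15}$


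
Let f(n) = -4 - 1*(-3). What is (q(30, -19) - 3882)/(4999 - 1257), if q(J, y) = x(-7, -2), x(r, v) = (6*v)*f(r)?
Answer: -1935/1871 ≈ -1.0342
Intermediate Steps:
f(n) = -1 (f(n) = -4 + 3 = -1)
x(r, v) = -6*v (x(r, v) = (6*v)*(-1) = -6*v)
q(J, y) = 12 (q(J, y) = -6*(-2) = 12)
(q(30, -19) - 3882)/(4999 - 1257) = (12 - 3882)/(4999 - 1257) = -3870/3742 = -3870*1/3742 = -1935/1871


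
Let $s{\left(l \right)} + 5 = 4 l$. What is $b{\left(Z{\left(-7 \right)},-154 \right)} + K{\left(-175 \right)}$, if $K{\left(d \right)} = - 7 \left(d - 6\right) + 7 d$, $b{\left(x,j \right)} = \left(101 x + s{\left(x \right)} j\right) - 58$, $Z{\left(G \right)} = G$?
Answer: $4359$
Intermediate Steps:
$s{\left(l \right)} = -5 + 4 l$
$b{\left(x,j \right)} = -58 + 101 x + j \left(-5 + 4 x\right)$ ($b{\left(x,j \right)} = \left(101 x + \left(-5 + 4 x\right) j\right) - 58 = \left(101 x + j \left(-5 + 4 x\right)\right) - 58 = -58 + 101 x + j \left(-5 + 4 x\right)$)
$K{\left(d \right)} = 42$ ($K{\left(d \right)} = - 7 \left(-6 + d\right) + 7 d = \left(42 - 7 d\right) + 7 d = 42$)
$b{\left(Z{\left(-7 \right)},-154 \right)} + K{\left(-175 \right)} = \left(-58 + 101 \left(-7\right) - 154 \left(-5 + 4 \left(-7\right)\right)\right) + 42 = \left(-58 - 707 - 154 \left(-5 - 28\right)\right) + 42 = \left(-58 - 707 - -5082\right) + 42 = \left(-58 - 707 + 5082\right) + 42 = 4317 + 42 = 4359$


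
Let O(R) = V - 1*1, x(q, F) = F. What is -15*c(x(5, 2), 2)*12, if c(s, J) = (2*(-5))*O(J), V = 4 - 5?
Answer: -3600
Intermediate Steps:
V = -1
O(R) = -2 (O(R) = -1 - 1*1 = -1 - 1 = -2)
c(s, J) = 20 (c(s, J) = (2*(-5))*(-2) = -10*(-2) = 20)
-15*c(x(5, 2), 2)*12 = -15*20*12 = -300*12 = -3600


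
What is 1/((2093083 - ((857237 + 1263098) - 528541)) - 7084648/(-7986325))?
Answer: 7986325/4003463957573 ≈ 1.9949e-6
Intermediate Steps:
1/((2093083 - ((857237 + 1263098) - 528541)) - 7084648/(-7986325)) = 1/((2093083 - (2120335 - 528541)) - 7084648*(-1/7986325)) = 1/((2093083 - 1*1591794) + 7084648/7986325) = 1/((2093083 - 1591794) + 7084648/7986325) = 1/(501289 + 7084648/7986325) = 1/(4003463957573/7986325) = 7986325/4003463957573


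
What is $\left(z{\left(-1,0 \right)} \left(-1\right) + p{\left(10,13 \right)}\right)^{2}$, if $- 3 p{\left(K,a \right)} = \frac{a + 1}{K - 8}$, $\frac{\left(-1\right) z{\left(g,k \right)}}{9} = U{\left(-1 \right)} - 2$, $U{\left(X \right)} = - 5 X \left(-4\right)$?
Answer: $\frac{361201}{9} \approx 40133.0$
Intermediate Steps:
$U{\left(X \right)} = 20 X$
$z{\left(g,k \right)} = 198$ ($z{\left(g,k \right)} = - 9 \left(20 \left(-1\right) - 2\right) = - 9 \left(-20 - 2\right) = \left(-9\right) \left(-22\right) = 198$)
$p{\left(K,a \right)} = - \frac{1 + a}{3 \left(-8 + K\right)}$ ($p{\left(K,a \right)} = - \frac{\left(a + 1\right) \frac{1}{K - 8}}{3} = - \frac{\left(1 + a\right) \frac{1}{-8 + K}}{3} = - \frac{\frac{1}{-8 + K} \left(1 + a\right)}{3} = - \frac{1 + a}{3 \left(-8 + K\right)}$)
$\left(z{\left(-1,0 \right)} \left(-1\right) + p{\left(10,13 \right)}\right)^{2} = \left(198 \left(-1\right) + \frac{-1 - 13}{3 \left(-8 + 10\right)}\right)^{2} = \left(-198 + \frac{-1 - 13}{3 \cdot 2}\right)^{2} = \left(-198 + \frac{1}{3} \cdot \frac{1}{2} \left(-14\right)\right)^{2} = \left(-198 - \frac{7}{3}\right)^{2} = \left(- \frac{601}{3}\right)^{2} = \frac{361201}{9}$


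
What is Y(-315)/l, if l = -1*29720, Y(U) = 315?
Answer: -63/5944 ≈ -0.010599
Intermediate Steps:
l = -29720
Y(-315)/l = 315/(-29720) = 315*(-1/29720) = -63/5944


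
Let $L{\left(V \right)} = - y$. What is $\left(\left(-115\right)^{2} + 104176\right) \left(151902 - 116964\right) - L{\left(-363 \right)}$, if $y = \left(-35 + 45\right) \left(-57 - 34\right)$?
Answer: $4101755228$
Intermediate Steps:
$y = -910$ ($y = 10 \left(-91\right) = -910$)
$L{\left(V \right)} = 910$ ($L{\left(V \right)} = \left(-1\right) \left(-910\right) = 910$)
$\left(\left(-115\right)^{2} + 104176\right) \left(151902 - 116964\right) - L{\left(-363 \right)} = \left(\left(-115\right)^{2} + 104176\right) \left(151902 - 116964\right) - 910 = \left(13225 + 104176\right) 34938 - 910 = 117401 \cdot 34938 - 910 = 4101756138 - 910 = 4101755228$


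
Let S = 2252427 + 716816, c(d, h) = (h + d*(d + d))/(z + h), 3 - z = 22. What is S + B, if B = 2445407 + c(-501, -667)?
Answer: 3713948565/686 ≈ 5.4139e+6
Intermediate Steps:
z = -19 (z = 3 - 1*22 = 3 - 22 = -19)
c(d, h) = (h + 2*d²)/(-19 + h) (c(d, h) = (h + d*(d + d))/(-19 + h) = (h + d*(2*d))/(-19 + h) = (h + 2*d²)/(-19 + h))
B = 1677047867/686 (B = 2445407 + (-667 + 2*(-501)²)/(-19 - 667) = 2445407 + (-667 + 2*251001)/(-686) = 2445407 - (-667 + 502002)/686 = 2445407 - 1/686*501335 = 2445407 - 501335/686 = 1677047867/686 ≈ 2.4447e+6)
S = 2969243
S + B = 2969243 + 1677047867/686 = 3713948565/686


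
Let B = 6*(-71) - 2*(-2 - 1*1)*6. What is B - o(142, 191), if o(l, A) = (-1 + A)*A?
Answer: -36680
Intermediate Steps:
o(l, A) = A*(-1 + A)
B = -390 (B = -426 - 2*(-2 - 1)*6 = -426 - 2*(-3)*6 = -426 + 6*6 = -426 + 36 = -390)
B - o(142, 191) = -390 - 191*(-1 + 191) = -390 - 191*190 = -390 - 1*36290 = -390 - 36290 = -36680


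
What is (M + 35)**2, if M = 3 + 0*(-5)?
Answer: 1444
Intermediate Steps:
M = 3 (M = 3 + 0 = 3)
(M + 35)**2 = (3 + 35)**2 = 38**2 = 1444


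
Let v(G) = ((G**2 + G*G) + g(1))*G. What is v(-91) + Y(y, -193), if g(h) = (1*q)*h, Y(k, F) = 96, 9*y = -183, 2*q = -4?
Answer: -1506864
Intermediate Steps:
q = -2 (q = (1/2)*(-4) = -2)
y = -61/3 (y = (1/9)*(-183) = -61/3 ≈ -20.333)
g(h) = -2*h (g(h) = (1*(-2))*h = -2*h)
v(G) = G*(-2 + 2*G**2) (v(G) = ((G**2 + G*G) - 2*1)*G = ((G**2 + G**2) - 2)*G = (2*G**2 - 2)*G = (-2 + 2*G**2)*G = G*(-2 + 2*G**2))
v(-91) + Y(y, -193) = 2*(-91)*(-1 + (-91)**2) + 96 = 2*(-91)*(-1 + 8281) + 96 = 2*(-91)*8280 + 96 = -1506960 + 96 = -1506864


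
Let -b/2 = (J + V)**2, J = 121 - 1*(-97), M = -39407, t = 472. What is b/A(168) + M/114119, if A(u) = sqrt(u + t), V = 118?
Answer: -39407/114119 - 14112*sqrt(10)/5 ≈ -8925.6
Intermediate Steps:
J = 218 (J = 121 + 97 = 218)
b = -225792 (b = -2*(218 + 118)**2 = -2*336**2 = -2*112896 = -225792)
A(u) = sqrt(472 + u) (A(u) = sqrt(u + 472) = sqrt(472 + u))
b/A(168) + M/114119 = -225792/sqrt(472 + 168) - 39407/114119 = -225792*sqrt(10)/80 - 39407*1/114119 = -225792*sqrt(10)/80 - 39407/114119 = -14112*sqrt(10)/5 - 39407/114119 = -39407/114119 - 14112*sqrt(10)/5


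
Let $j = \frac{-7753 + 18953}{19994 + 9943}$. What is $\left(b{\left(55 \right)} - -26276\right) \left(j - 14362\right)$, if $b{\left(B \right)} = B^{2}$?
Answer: $- \frac{4199262989398}{9979} \approx -4.2081 \cdot 10^{8}$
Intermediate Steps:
$j = \frac{11200}{29937} \approx 0.37412$
$\left(b{\left(55 \right)} - -26276\right) \left(j - 14362\right) = \left(55^{2} - -26276\right) \left(\frac{11200}{29937} - 14362\right) = \left(3025 + 26276\right) \left(- \frac{429943994}{29937}\right) = 29301 \left(- \frac{429943994}{29937}\right) = - \frac{4199262989398}{9979}$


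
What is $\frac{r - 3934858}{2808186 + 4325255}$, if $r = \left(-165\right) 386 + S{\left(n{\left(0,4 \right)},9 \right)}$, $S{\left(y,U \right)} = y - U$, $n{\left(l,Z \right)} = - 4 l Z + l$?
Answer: $- \frac{3998557}{7133441} \approx -0.56054$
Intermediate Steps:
$n{\left(l,Z \right)} = l - 4 Z l$ ($n{\left(l,Z \right)} = - 4 Z l + l = l - 4 Z l$)
$r = -63699$ ($r = \left(-165\right) 386 - \left(9 + 0 \left(1 - 16\right)\right) = -63690 - \left(9 + 0 \left(1 - 16\right)\right) = -63690 + \left(0 \left(-15\right) - 9\right) = -63690 + \left(0 - 9\right) = -63690 - 9 = -63699$)
$\frac{r - 3934858}{2808186 + 4325255} = \frac{-63699 - 3934858}{2808186 + 4325255} = - \frac{3998557}{7133441}$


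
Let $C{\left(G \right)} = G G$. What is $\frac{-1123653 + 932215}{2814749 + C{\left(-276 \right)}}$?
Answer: $- \frac{191438}{2890925} \approx -0.06622$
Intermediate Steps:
$C{\left(G \right)} = G^{2}$
$\frac{-1123653 + 932215}{2814749 + C{\left(-276 \right)}} = \frac{-1123653 + 932215}{2814749 + \left(-276\right)^{2}} = - \frac{191438}{2814749 + 76176} = - \frac{191438}{2890925}$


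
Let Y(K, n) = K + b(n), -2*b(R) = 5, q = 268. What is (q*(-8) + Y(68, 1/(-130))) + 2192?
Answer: 227/2 ≈ 113.50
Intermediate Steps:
b(R) = -5/2 (b(R) = -1/2*5 = -5/2)
Y(K, n) = -5/2 + K (Y(K, n) = K - 5/2 = -5/2 + K)
(q*(-8) + Y(68, 1/(-130))) + 2192 = (268*(-8) + (-5/2 + 68)) + 2192 = (-2144 + 131/2) + 2192 = -4157/2 + 2192 = 227/2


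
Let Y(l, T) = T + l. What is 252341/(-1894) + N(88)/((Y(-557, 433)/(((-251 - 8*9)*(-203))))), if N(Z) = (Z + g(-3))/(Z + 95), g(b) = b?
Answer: -8141037641/21489324 ≈ -378.84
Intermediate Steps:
N(Z) = (-3 + Z)/(95 + Z) (N(Z) = (Z - 3)/(Z + 95) = (-3 + Z)/(95 + Z))
252341/(-1894) + N(88)/((Y(-557, 433)/(((-251 - 8*9)*(-203))))) = 252341/(-1894) + ((-3 + 88)/(95 + 88))/(((433 - 557)/(((-251 - 8*9)*(-203))))) = 252341*(-1/1894) + (85/183)/((-124*(-1/(203*(-251 - 72))))) = -252341/1894 + ((1/183)*85)/((-124/((-323*(-203))))) = -252341/1894 + 85/(183*((-124/65569))) = -252341/1894 + 85/(183*((-124*1/65569))) = -252341/1894 + 85/(183*(-124/65569)) = -252341/1894 + (85/183)*(-65569/124) = -252341/1894 - 5573365/22692 = -8141037641/21489324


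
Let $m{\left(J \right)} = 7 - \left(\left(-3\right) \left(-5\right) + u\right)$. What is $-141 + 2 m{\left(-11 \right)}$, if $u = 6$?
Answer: $-169$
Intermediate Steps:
$m{\left(J \right)} = -14$ ($m{\left(J \right)} = 7 - \left(\left(-3\right) \left(-5\right) + 6\right) = 7 - \left(15 + 6\right) = 7 - 21 = -14$)
$-141 + 2 m{\left(-11 \right)} = -141 + 2 \left(-14\right) = -141 - 28 = -169$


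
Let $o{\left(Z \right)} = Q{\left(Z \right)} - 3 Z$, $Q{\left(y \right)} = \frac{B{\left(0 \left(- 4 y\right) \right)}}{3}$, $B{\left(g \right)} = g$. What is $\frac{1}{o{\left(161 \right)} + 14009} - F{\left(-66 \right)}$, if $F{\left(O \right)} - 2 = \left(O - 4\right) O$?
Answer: $- \frac{62517171}{13526} \approx -4622.0$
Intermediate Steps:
$F{\left(O \right)} = 2 + O \left(-4 + O\right)$ ($F{\left(O \right)} = 2 + \left(O - 4\right) O = 2 + \left(-4 + O\right) O = 2 + O \left(-4 + O\right)$)
$Q{\left(y \right)} = 0$ ($Q{\left(y \right)} = \frac{0 \left(- 4 y\right)}{3} = 0 \cdot \frac{1}{3} = 0$)
$o{\left(Z \right)} = - 3 Z$ ($o{\left(Z \right)} = 0 - 3 Z = - 3 Z$)
$\frac{1}{o{\left(161 \right)} + 14009} - F{\left(-66 \right)} = \frac{1}{\left(-3\right) 161 + 14009} - \left(2 + \left(-66\right)^{2} - -264\right) = \frac{1}{-483 + 14009} - \left(2 + 4356 + 264\right) = \frac{1}{13526} - 4622 = - \frac{62517171}{13526}$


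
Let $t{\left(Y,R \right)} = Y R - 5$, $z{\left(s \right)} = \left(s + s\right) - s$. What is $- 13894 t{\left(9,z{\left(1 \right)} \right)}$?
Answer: $-55576$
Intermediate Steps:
$z{\left(s \right)} = s$ ($z{\left(s \right)} = 2 s - s = s$)
$t{\left(Y,R \right)} = -5 + R Y$ ($t{\left(Y,R \right)} = R Y - 5 = -5 + R Y$)
$- 13894 t{\left(9,z{\left(1 \right)} \right)} = - 13894 \left(-5 + 1 \cdot 9\right) = - 13894 \left(-5 + 9\right) = \left(-13894\right) 4 = -55576$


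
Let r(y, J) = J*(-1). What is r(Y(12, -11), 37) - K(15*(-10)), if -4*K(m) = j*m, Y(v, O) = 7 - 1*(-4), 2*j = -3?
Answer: 77/4 ≈ 19.250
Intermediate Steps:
j = -3/2 (j = (1/2)*(-3) = -3/2 ≈ -1.5000)
Y(v, O) = 11 (Y(v, O) = 7 + 4 = 11)
r(y, J) = -J
K(m) = 3*m/8 (K(m) = -(-3)*m/8 = 3*m/8)
r(Y(12, -11), 37) - K(15*(-10)) = -1*37 - 3*15*(-10)/8 = -37 - 3*(-150)/8 = -37 - 1*(-225/4) = -37 + 225/4 = 77/4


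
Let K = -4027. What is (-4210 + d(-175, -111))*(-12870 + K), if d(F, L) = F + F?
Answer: 77050320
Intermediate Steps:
d(F, L) = 2*F
(-4210 + d(-175, -111))*(-12870 + K) = (-4210 + 2*(-175))*(-12870 - 4027) = (-4210 - 350)*(-16897) = -4560*(-16897) = 77050320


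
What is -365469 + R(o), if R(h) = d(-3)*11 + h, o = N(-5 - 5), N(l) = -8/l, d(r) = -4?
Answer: -1827561/5 ≈ -3.6551e+5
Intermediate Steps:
o = ⅘ (o = -8/(-5 - 5) = -8/(-10) = -8*(-⅒) = ⅘ ≈ 0.80000)
R(h) = -44 + h (R(h) = -4*11 + h = -44 + h)
-365469 + R(o) = -365469 + (-44 + ⅘) = -365469 - 216/5 = -1827561/5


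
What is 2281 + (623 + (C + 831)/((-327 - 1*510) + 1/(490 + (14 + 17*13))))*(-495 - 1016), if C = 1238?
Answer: -567584889553/606824 ≈ -9.3534e+5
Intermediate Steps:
2281 + (623 + (C + 831)/((-327 - 1*510) + 1/(490 + (14 + 17*13))))*(-495 - 1016) = 2281 + (623 + (1238 + 831)/((-327 - 1*510) + 1/(490 + (14 + 17*13))))*(-495 - 1016) = 2281 + (623 + 2069/((-327 - 510) + 1/(490 + (14 + 221))))*(-1511) = 2281 + (623 + 2069/(-837 + 1/(490 + 235)))*(-1511) = 2281 + (623 + 2069/(-837 + 1/725))*(-1511) = 2281 + (623 + 2069/(-606824/725))*(-1511) = 2281 + (623 + 2069*(-725/606824))*(-1511) = 2281 + (623 - 1500025/606824)*(-1511) = 2281 + (376551327/606824)*(-1511) = 2281 - 568969055097/606824 = -567584889553/606824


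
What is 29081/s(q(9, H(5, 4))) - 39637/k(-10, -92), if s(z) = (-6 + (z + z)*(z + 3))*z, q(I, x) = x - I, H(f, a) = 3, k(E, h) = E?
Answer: 136877/36 ≈ 3802.1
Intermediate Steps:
s(z) = z*(-6 + 2*z*(3 + z)) (s(z) = (-6 + (2*z)*(3 + z))*z = (-6 + 2*z*(3 + z))*z = z*(-6 + 2*z*(3 + z)))
29081/s(q(9, H(5, 4))) - 39637/k(-10, -92) = 29081/((2*(3 - 1*9)*(-3 + (3 - 1*9)**2 + 3*(3 - 1*9)))) - 39637/(-10) = 29081/((2*(3 - 9)*(-3 + (3 - 9)**2 + 3*(3 - 9)))) - 39637*(-1/10) = 29081/((2*(-6)*(-3 + (-6)**2 + 3*(-6)))) + 39637/10 = 29081/((2*(-6)*(-3 + 36 - 18))) + 39637/10 = 29081/((2*(-6)*15)) + 39637/10 = 29081/(-180) + 39637/10 = 29081*(-1/180) + 39637/10 = -29081/180 + 39637/10 = 136877/36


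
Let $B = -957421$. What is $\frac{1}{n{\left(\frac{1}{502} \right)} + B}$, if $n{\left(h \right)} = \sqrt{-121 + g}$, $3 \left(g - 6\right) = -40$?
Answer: $- \frac{2872263}{2749964914108} - \frac{i \sqrt{1155}}{2749964914108} \approx -1.0445 \cdot 10^{-6} - 1.2358 \cdot 10^{-11} i$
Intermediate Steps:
$g = - \frac{22}{3}$ ($g = 6 + \frac{1}{3} \left(-40\right) = 6 - \frac{40}{3} = - \frac{22}{3} \approx -7.3333$)
$n{\left(h \right)} = \frac{i \sqrt{1155}}{3}$ ($n{\left(h \right)} = \sqrt{-121 - \frac{22}{3}} = \sqrt{- \frac{385}{3}} = \frac{i \sqrt{1155}}{3}$)
$\frac{1}{n{\left(\frac{1}{502} \right)} + B} = \frac{1}{\frac{i \sqrt{1155}}{3} - 957421} = \frac{1}{-957421 + \frac{i \sqrt{1155}}{3}}$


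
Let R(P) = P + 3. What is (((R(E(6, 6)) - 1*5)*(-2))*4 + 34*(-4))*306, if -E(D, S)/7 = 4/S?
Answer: -25296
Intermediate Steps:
E(D, S) = -28/S
R(P) = 3 + P
(((R(E(6, 6)) - 1*5)*(-2))*4 + 34*(-4))*306 = ((((3 - 28/6) - 1*5)*(-2))*4 + 34*(-4))*306 = ((((3 - 28*⅙) - 5)*(-2))*4 - 136)*306 = ((((3 - 14/3) - 5)*(-2))*4 - 136)*306 = (((-5/3 - 5)*(-2))*4 - 136)*306 = (-20/3*(-2)*4 - 136)*306 = ((40/3)*4 - 136)*306 = (160/3 - 136)*306 = -248/3*306 = -25296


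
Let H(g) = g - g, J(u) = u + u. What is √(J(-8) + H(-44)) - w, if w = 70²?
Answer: -4900 + 4*I ≈ -4900.0 + 4.0*I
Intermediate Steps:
J(u) = 2*u
H(g) = 0
w = 4900
√(J(-8) + H(-44)) - w = √(2*(-8) + 0) - 1*4900 = √(-16 + 0) - 4900 = √(-16) - 4900 = 4*I - 4900 = -4900 + 4*I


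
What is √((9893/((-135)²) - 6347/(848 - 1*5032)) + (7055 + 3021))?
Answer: √803836695727202/282420 ≈ 100.39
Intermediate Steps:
√((9893/((-135)²) - 6347/(848 - 1*5032)) + (7055 + 3021)) = √((9893/18225 - 6347/(848 - 5032)) + 10076) = √((9893*(1/18225) - 6347/(-4184)) + 10076) = √((9893/18225 - 6347*(-1/4184)) + 10076) = √((9893/18225 + 6347/4184) + 10076) = √(157066387/76253400 + 10076) = √(768486324787/76253400) = √803836695727202/282420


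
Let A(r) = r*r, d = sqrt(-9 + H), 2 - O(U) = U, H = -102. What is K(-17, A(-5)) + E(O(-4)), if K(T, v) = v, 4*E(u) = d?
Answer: 25 + I*sqrt(111)/4 ≈ 25.0 + 2.6339*I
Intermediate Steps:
O(U) = 2 - U
d = I*sqrt(111) (d = sqrt(-9 - 102) = sqrt(-111) = I*sqrt(111) ≈ 10.536*I)
E(u) = I*sqrt(111)/4 (E(u) = (I*sqrt(111))/4 = I*sqrt(111)/4)
A(r) = r**2
K(-17, A(-5)) + E(O(-4)) = (-5)**2 + I*sqrt(111)/4 = 25 + I*sqrt(111)/4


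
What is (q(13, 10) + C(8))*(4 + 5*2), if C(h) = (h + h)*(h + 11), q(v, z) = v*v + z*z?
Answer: 8022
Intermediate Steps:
q(v, z) = v**2 + z**2
C(h) = 2*h*(11 + h) (C(h) = (2*h)*(11 + h) = 2*h*(11 + h))
(q(13, 10) + C(8))*(4 + 5*2) = ((13**2 + 10**2) + 2*8*(11 + 8))*(4 + 5*2) = ((169 + 100) + 2*8*19)*(4 + 10) = (269 + 304)*14 = 573*14 = 8022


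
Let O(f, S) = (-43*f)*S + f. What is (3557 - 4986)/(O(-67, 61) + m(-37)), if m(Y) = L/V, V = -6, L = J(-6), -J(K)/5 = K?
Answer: -1429/175669 ≈ -0.0081346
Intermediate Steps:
J(K) = -5*K
L = 30 (L = -5*(-6) = 30)
m(Y) = -5 (m(Y) = 30/(-6) = 30*(-⅙) = -5)
O(f, S) = f - 43*S*f (O(f, S) = -43*S*f + f = f - 43*S*f)
(3557 - 4986)/(O(-67, 61) + m(-37)) = (3557 - 4986)/(-67*(1 - 43*61) - 5) = -1429/(-67*(1 - 2623) - 5) = -1429/(-67*(-2622) - 5) = -1429/(175674 - 5) = -1429/175669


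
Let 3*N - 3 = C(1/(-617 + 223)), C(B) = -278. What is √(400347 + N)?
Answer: √3602298/3 ≈ 632.66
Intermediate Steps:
N = -275/3 (N = 1 + (⅓)*(-278) = 1 - 278/3 = -275/3 ≈ -91.667)
√(400347 + N) = √(400347 - 275/3) = √(1200766/3) = √3602298/3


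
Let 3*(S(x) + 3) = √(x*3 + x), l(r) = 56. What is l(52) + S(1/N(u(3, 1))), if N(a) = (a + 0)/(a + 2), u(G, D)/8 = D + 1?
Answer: 53 + √2/2 ≈ 53.707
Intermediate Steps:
u(G, D) = 8 + 8*D (u(G, D) = 8*(D + 1) = 8*(1 + D) = 8 + 8*D)
N(a) = a/(2 + a)
S(x) = -3 + 2*√x/3 (S(x) = -3 + √(x*3 + x)/3 = -3 + √(3*x + x)/3 = -3 + √(4*x)/3 = -3 + (2*√x)/3 = -3 + 2*√x/3)
l(52) + S(1/N(u(3, 1))) = 56 + (-3 + 2*√(1/((8 + 8*1)/(2 + (8 + 8*1))))/3) = 56 + (-3 + 2*√(1/((8 + 8)/(2 + (8 + 8))))/3) = 56 + (-3 + 2*√(1/(16/(2 + 16)))/3) = 56 + (-3 + 2*√(1/(16/18))/3) = 56 + (-3 + 2*√(1/(16*(1/18)))/3) = 56 + (-3 + 2*√(1/(8/9))/3) = 56 + (-3 + 2*√(9/8)/3) = 56 + (-3 + 2*(3*√2/4)/3) = 56 + (-3 + √2/2) = 53 + √2/2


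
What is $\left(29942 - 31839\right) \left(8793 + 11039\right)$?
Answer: $-37621304$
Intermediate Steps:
$\left(29942 - 31839\right) \left(8793 + 11039\right) = \left(-1897\right) 19832 = -37621304$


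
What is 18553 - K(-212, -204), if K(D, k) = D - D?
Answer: 18553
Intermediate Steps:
K(D, k) = 0
18553 - K(-212, -204) = 18553 - 1*0 = 18553 + 0 = 18553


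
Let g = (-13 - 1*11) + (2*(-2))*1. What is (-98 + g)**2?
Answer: 15876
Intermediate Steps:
g = -28 (g = (-13 - 11) - 4*1 = -24 - 4 = -28)
(-98 + g)**2 = (-98 - 28)**2 = (-126)**2 = 15876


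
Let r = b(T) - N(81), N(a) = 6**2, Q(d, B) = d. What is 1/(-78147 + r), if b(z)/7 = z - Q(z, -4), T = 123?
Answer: -1/78183 ≈ -1.2791e-5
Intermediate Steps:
b(z) = 0 (b(z) = 7*(z - z) = 7*0 = 0)
N(a) = 36
r = -36 (r = 0 - 1*36 = 0 - 36 = -36)
1/(-78147 + r) = 1/(-78147 - 36) = 1/(-78183) = -1/78183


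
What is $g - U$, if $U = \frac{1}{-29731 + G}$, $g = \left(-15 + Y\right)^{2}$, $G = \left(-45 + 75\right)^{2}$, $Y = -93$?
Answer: $\frac{336284785}{28831} \approx 11664.0$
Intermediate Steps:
$G = 900$ ($G = 30^{2} = 900$)
$g = 11664$ ($g = \left(-15 - 93\right)^{2} = \left(-108\right)^{2} = 11664$)
$U = - \frac{1}{28831}$ ($U = \frac{1}{-29731 + 900} = \frac{1}{-28831} = - \frac{1}{28831} \approx -3.4685 \cdot 10^{-5}$)
$g - U = 11664 - - \frac{1}{28831} = 11664 + \frac{1}{28831} = \frac{336284785}{28831}$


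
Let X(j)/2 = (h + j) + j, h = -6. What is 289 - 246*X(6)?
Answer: -2663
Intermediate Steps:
X(j) = -12 + 4*j (X(j) = 2*((-6 + j) + j) = 2*(-6 + 2*j) = -12 + 4*j)
289 - 246*X(6) = 289 - 246*(-12 + 4*6) = 289 - 246*(-12 + 24) = 289 - 246*12 = 289 - 2952 = -2663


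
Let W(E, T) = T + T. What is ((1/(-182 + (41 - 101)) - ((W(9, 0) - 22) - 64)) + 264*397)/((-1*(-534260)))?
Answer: 25384347/129290920 ≈ 0.19634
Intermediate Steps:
W(E, T) = 2*T
((1/(-182 + (41 - 101)) - ((W(9, 0) - 22) - 64)) + 264*397)/((-1*(-534260))) = ((1/(-182 + (41 - 101)) - ((2*0 - 22) - 64)) + 264*397)/((-1*(-534260))) = ((1/(-182 - 60) - ((0 - 22) - 64)) + 104808)/534260 = ((1/(-242) - (-22 - 64)) + 104808)*(1/534260) = ((-1/242 - 1*(-86)) + 104808)*(1/534260) = ((-1/242 + 86) + 104808)*(1/534260) = (20811/242 + 104808)*(1/534260) = (25384347/242)*(1/534260) = 25384347/129290920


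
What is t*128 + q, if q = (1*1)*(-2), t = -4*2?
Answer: -1026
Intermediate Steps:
t = -8
q = -2 (q = 1*(-2) = -2)
t*128 + q = -8*128 - 2 = -1024 - 2 = -1026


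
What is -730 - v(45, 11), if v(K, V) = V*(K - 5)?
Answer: -1170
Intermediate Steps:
v(K, V) = V*(-5 + K)
-730 - v(45, 11) = -730 - 11*(-5 + 45) = -730 - 11*40 = -730 - 1*440 = -730 - 440 = -1170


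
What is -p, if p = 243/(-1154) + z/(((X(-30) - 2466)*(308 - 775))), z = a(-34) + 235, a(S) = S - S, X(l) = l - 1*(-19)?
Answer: 280821247/1334899886 ≈ 0.21037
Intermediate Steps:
X(l) = 19 + l (X(l) = l + 19 = 19 + l)
a(S) = 0
z = 235 (z = 0 + 235 = 235)
p = -280821247/1334899886 (p = 243/(-1154) + 235/((((19 - 30) - 2466)*(308 - 775))) = 243*(-1/1154) + 235/(((-11 - 2466)*(-467))) = -243/1154 + 235/((-2477*(-467))) = -243/1154 + 235/1156759 = -280821247/1334899886 ≈ -0.21037)
-p = -1*(-280821247/1334899886) = 280821247/1334899886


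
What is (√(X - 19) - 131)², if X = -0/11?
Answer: (131 - I*√19)² ≈ 17142.0 - 1142.0*I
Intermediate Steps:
X = 0 (X = -0/11 = -2*0 = 0)
(√(X - 19) - 131)² = (√(0 - 19) - 131)² = (√(-19) - 131)² = (I*√19 - 131)² = (-131 + I*√19)²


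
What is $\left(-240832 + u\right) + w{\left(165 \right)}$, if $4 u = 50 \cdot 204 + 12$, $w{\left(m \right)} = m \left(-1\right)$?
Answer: $-238444$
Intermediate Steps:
$w{\left(m \right)} = - m$
$u = 2553$ ($u = \frac{50 \cdot 204 + 12}{4} = \frac{10200 + 12}{4} = \frac{1}{4} \cdot 10212 = 2553$)
$\left(-240832 + u\right) + w{\left(165 \right)} = \left(-240832 + 2553\right) - 165 = -238279 - 165 = -238444$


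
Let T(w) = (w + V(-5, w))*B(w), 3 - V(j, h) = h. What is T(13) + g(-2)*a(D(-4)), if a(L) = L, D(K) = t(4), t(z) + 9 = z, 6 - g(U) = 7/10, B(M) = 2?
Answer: -41/2 ≈ -20.500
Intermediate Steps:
V(j, h) = 3 - h
g(U) = 53/10 (g(U) = 6 - 7/10 = 53/10)
t(z) = -9 + z
D(K) = -5 (D(K) = -9 + 4 = -5)
T(w) = 6 (T(w) = (w + (3 - w))*2 = 3*2 = 6)
T(13) + g(-2)*a(D(-4)) = 6 + (53/10)*(-5) = 6 - 53/2 = -41/2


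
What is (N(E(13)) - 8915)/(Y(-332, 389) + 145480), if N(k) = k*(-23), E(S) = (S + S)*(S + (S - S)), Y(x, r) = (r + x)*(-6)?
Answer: -16689/145138 ≈ -0.11499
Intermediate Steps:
Y(x, r) = -6*r - 6*x
E(S) = 2*S**2 (E(S) = (2*S)*(S + 0) = (2*S)*S = 2*S**2)
N(k) = -23*k
(N(E(13)) - 8915)/(Y(-332, 389) + 145480) = (-46*13**2 - 8915)/((-6*389 - 6*(-332)) + 145480) = (-46*169 - 8915)/((-2334 + 1992) + 145480) = (-23*338 - 8915)/(-342 + 145480) = (-7774 - 8915)/145138 = -16689*1/145138 = -16689/145138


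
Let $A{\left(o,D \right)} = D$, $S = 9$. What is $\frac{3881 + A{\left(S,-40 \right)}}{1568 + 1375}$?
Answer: $\frac{3841}{2943} \approx 1.3051$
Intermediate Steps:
$\frac{3881 + A{\left(S,-40 \right)}}{1568 + 1375} = \frac{3881 - 40}{1568 + 1375} = \frac{3841}{2943}$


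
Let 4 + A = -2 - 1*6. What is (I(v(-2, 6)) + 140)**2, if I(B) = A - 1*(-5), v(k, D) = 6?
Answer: 17689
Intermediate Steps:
A = -12 (A = -4 + (-2 - 1*6) = -4 + (-2 - 6) = -4 - 8 = -12)
I(B) = -7 (I(B) = -12 - 1*(-5) = -12 + 5 = -7)
(I(v(-2, 6)) + 140)**2 = (-7 + 140)**2 = 133**2 = 17689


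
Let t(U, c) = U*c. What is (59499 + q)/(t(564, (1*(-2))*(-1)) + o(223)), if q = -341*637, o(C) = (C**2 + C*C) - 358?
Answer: -78859/50114 ≈ -1.5736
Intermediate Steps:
o(C) = -358 + 2*C**2 (o(C) = (C**2 + C**2) - 358 = 2*C**2 - 358 = -358 + 2*C**2)
q = -217217
(59499 + q)/(t(564, (1*(-2))*(-1)) + o(223)) = (59499 - 217217)/(564*((1*(-2))*(-1)) + (-358 + 2*223**2)) = -157718/(564*(-2*(-1)) + (-358 + 2*49729)) = -157718/(564*2 + (-358 + 99458)) = -157718/(1128 + 99100) = -157718/100228 = -157718*1/100228 = -78859/50114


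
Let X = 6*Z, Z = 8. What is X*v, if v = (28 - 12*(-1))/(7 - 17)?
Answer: -192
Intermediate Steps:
v = -4 (v = (28 + 12)/(-10) = 40*(-⅒) = -4)
X = 48 (X = 6*8 = 48)
X*v = 48*(-4) = -192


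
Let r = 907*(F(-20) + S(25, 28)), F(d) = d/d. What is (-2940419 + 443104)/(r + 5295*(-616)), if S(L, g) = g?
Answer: 2497315/3235417 ≈ 0.77187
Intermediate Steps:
F(d) = 1
r = 26303 (r = 907*(1 + 28) = 907*29 = 26303)
(-2940419 + 443104)/(r + 5295*(-616)) = (-2940419 + 443104)/(26303 + 5295*(-616)) = -2497315/(26303 - 3261720) = -2497315/(-3235417) = -2497315*(-1/3235417) = 2497315/3235417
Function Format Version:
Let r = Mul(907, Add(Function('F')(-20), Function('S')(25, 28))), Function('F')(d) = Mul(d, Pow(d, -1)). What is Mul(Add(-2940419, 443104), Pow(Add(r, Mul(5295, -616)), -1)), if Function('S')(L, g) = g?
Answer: Rational(2497315, 3235417) ≈ 0.77187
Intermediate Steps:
Function('F')(d) = 1
r = 26303 (r = Mul(907, Add(1, 28)) = Mul(907, 29) = 26303)
Mul(Add(-2940419, 443104), Pow(Add(r, Mul(5295, -616)), -1)) = Mul(Add(-2940419, 443104), Pow(Add(26303, Mul(5295, -616)), -1)) = Mul(-2497315, Pow(Add(26303, -3261720), -1)) = Mul(-2497315, Pow(-3235417, -1)) = Mul(-2497315, Rational(-1, 3235417)) = Rational(2497315, 3235417)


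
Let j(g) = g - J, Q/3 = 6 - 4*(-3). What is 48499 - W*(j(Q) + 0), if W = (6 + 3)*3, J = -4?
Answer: 46933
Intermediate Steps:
Q = 54 (Q = 3*(6 - 4*(-3)) = 3*(6 + 12) = 3*18 = 54)
W = 27 (W = 9*3 = 27)
j(g) = 4 + g (j(g) = g - 1*(-4) = g + 4 = 4 + g)
48499 - W*(j(Q) + 0) = 48499 - 27*((4 + 54) + 0) = 48499 - 27*(58 + 0) = 48499 - 27*58 = 48499 - 1*1566 = 48499 - 1566 = 46933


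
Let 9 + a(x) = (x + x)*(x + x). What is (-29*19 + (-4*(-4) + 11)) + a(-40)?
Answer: 5867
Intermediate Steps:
a(x) = -9 + 4*x² (a(x) = -9 + (x + x)*(x + x) = -9 + (2*x)*(2*x) = -9 + 4*x²)
(-29*19 + (-4*(-4) + 11)) + a(-40) = (-29*19 + (-4*(-4) + 11)) + (-9 + 4*(-40)²) = (-551 + (16 + 11)) + (-9 + 4*1600) = (-551 + 27) + (-9 + 6400) = -524 + 6391 = 5867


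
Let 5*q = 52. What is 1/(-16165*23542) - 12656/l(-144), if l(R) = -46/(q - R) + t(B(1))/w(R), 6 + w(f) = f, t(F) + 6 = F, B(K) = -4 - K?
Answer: 69716263527704749/1237188953930 ≈ 56351.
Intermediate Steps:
t(F) = -6 + F
w(f) = -6 + f
q = 52/5 (q = (⅕)*52 = 52/5 ≈ 10.400)
l(R) = -46/(52/5 - R) - 11/(-6 + R) (l(R) = -46/(52/5 - R) + (-6 + (-4 - 1*1))/(-6 + R) = -46/(52/5 - R) + (-6 + (-4 - 1))/(-6 + R) = -46/(52/5 - R) + (-6 - 5)/(-6 + R) = -46/(52/5 - R) - 11/(-6 + R))
1/(-16165*23542) - 12656/l(-144) = 1/(-16165*23542) - 12656*(-52 + 5*(-144))*(-6 - 144)/(-808 + 175*(-144)) = -1/16165*1/23542 - 12656*(-150*(-52 - 720)/(-808 - 25200)) = -1/380556430 - 12656/(-1/150*(-26008)/(-772)) = -1/380556430 - 12656/((-1/772*(-1/150)*(-26008))) = -1/380556430 - 12656/(-3251/14475) = -1/380556430 - 12656*(-14475/3251) = -1/380556430 + 183195600/3251 = 69716263527704749/1237188953930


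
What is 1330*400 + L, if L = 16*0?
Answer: 532000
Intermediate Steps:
L = 0
1330*400 + L = 1330*400 + 0 = 532000 + 0 = 532000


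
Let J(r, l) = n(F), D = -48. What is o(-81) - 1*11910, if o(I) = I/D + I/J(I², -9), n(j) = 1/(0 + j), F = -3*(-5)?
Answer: -209973/16 ≈ -13123.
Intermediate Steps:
F = 15
n(j) = 1/j
J(r, l) = 1/15
o(I) = 719*I/48 (o(I) = I/(-48) + I/(1/15) = I*(-1/48) + I*15 = -I/48 + 15*I = 719*I/48)
o(-81) - 1*11910 = (719/48)*(-81) - 1*11910 = -19413/16 - 11910 = -209973/16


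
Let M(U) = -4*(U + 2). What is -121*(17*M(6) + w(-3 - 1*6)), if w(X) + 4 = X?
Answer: 67397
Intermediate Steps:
w(X) = -4 + X
M(U) = -8 - 4*U (M(U) = -4*(2 + U) = -8 - 4*U)
-121*(17*M(6) + w(-3 - 1*6)) = -121*(17*(-8 - 4*6) + (-4 + (-3 - 1*6))) = -121*(17*(-8 - 24) + (-4 + (-3 - 6))) = -121*(17*(-32) + (-4 - 9)) = -121*(-544 - 13) = -121*(-557) = 67397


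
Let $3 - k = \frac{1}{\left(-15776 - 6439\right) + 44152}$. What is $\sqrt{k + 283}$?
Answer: $\frac{3 \sqrt{15292480133}}{21937} \approx 16.912$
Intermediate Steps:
$k = \frac{65810}{21937}$ ($k = 3 - \frac{1}{\left(-15776 - 6439\right) + 44152} = 3 - \frac{1}{-22215 + 44152} = 3 - \frac{1}{21937} = \frac{65810}{21937} \approx 3.0$)
$\sqrt{k + 283} = \sqrt{\frac{65810}{21937} + 283} = \sqrt{\frac{6273981}{21937}} = \frac{3 \sqrt{15292480133}}{21937}$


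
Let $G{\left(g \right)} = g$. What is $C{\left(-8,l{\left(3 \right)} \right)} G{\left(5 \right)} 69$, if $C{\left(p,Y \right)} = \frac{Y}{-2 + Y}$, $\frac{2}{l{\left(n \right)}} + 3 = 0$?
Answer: $\frac{345}{4} \approx 86.25$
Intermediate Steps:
$l{\left(n \right)} = - \frac{2}{3}$ ($l{\left(n \right)} = \frac{2}{-3 + 0} = \frac{2}{-3} = 2 \left(- \frac{1}{3}\right) = - \frac{2}{3}$)
$C{\left(-8,l{\left(3 \right)} \right)} G{\left(5 \right)} 69 = - \frac{2}{3 \left(-2 - \frac{2}{3}\right)} 5 \cdot 69 = - \frac{2}{3 \left(- \frac{8}{3}\right)} 5 \cdot 69 = \left(- \frac{2}{3}\right) \left(- \frac{3}{8}\right) 5 \cdot 69 = \frac{1}{4} \cdot 5 \cdot 69 = \frac{5}{4} \cdot 69 = \frac{345}{4}$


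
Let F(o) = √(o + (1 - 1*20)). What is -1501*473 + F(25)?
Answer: -709973 + √6 ≈ -7.0997e+5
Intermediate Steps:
F(o) = √(-19 + o) (F(o) = √(o + (1 - 20)) = √(o - 19) = √(-19 + o))
-1501*473 + F(25) = -1501*473 + √(-19 + 25) = -709973 + √6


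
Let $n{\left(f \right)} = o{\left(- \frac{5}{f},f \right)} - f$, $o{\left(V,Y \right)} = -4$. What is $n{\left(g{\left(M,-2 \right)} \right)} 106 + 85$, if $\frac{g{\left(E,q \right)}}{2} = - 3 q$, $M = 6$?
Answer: $-1611$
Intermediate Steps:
$g{\left(E,q \right)} = - 6 q$ ($g{\left(E,q \right)} = 2 \left(- 3 q\right) = - 6 q$)
$n{\left(f \right)} = -4 - f$
$n{\left(g{\left(M,-2 \right)} \right)} 106 + 85 = \left(-4 - \left(-6\right) \left(-2\right)\right) 106 + 85 = \left(-4 - 12\right) 106 + 85 = \left(-16\right) 106 + 85 = -1696 + 85 = -1611$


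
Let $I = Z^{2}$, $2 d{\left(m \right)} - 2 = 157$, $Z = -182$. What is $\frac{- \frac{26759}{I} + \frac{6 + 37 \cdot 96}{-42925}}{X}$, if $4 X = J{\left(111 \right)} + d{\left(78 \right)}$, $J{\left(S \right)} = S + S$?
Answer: $- \frac{2532970534}{214343540775} \approx -0.011817$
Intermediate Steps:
$J{\left(S \right)} = 2 S$
$d{\left(m \right)} = \frac{159}{2}$ ($d{\left(m \right)} = 1 + \frac{1}{2} \cdot 157 = 1 + \frac{157}{2} = \frac{159}{2}$)
$I = 33124$ ($I = \left(-182\right)^{2} = 33124$)
$X = \frac{603}{8}$ ($X = \frac{2 \cdot 111 + \frac{159}{2}}{4} = \frac{222 + \frac{159}{2}}{4} = \frac{1}{4} \cdot \frac{603}{2} = \frac{603}{8} \approx 75.375$)
$\frac{- \frac{26759}{I} + \frac{6 + 37 \cdot 96}{-42925}}{X} = \frac{- \frac{26759}{33124} + \frac{6 + 37 \cdot 96}{-42925}}{\frac{603}{8}} = \left(\left(-26759\right) \frac{1}{33124} + \left(6 + 3552\right) \left(- \frac{1}{42925}\right)\right) \frac{8}{603} = \left(- \frac{26759}{33124} + 3558 \left(- \frac{1}{42925}\right)\right) \frac{8}{603} = \left(- \frac{26759}{33124} - \frac{3558}{42925}\right) \frac{8}{603} = \left(- \frac{1266485267}{1421847700}\right) \frac{8}{603} = - \frac{2532970534}{214343540775}$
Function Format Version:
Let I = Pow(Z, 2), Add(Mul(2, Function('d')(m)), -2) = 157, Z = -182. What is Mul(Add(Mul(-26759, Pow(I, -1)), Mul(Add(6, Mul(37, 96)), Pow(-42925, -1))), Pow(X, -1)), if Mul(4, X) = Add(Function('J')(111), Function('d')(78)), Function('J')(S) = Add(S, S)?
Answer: Rational(-2532970534, 214343540775) ≈ -0.011817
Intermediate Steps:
Function('J')(S) = Mul(2, S)
Function('d')(m) = Rational(159, 2) (Function('d')(m) = Add(1, Mul(Rational(1, 2), 157)) = Add(1, Rational(157, 2)) = Rational(159, 2))
I = 33124 (I = Pow(-182, 2) = 33124)
X = Rational(603, 8) (X = Mul(Rational(1, 4), Add(Mul(2, 111), Rational(159, 2))) = Mul(Rational(1, 4), Add(222, Rational(159, 2))) = Mul(Rational(1, 4), Rational(603, 2)) = Rational(603, 8) ≈ 75.375)
Mul(Add(Mul(-26759, Pow(I, -1)), Mul(Add(6, Mul(37, 96)), Pow(-42925, -1))), Pow(X, -1)) = Mul(Add(Mul(-26759, Pow(33124, -1)), Mul(Add(6, Mul(37, 96)), Pow(-42925, -1))), Pow(Rational(603, 8), -1)) = Mul(Add(Mul(-26759, Rational(1, 33124)), Mul(Add(6, 3552), Rational(-1, 42925))), Rational(8, 603)) = Mul(Add(Rational(-26759, 33124), Mul(3558, Rational(-1, 42925))), Rational(8, 603)) = Mul(Add(Rational(-26759, 33124), Rational(-3558, 42925)), Rational(8, 603)) = Mul(Rational(-1266485267, 1421847700), Rational(8, 603)) = Rational(-2532970534, 214343540775)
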